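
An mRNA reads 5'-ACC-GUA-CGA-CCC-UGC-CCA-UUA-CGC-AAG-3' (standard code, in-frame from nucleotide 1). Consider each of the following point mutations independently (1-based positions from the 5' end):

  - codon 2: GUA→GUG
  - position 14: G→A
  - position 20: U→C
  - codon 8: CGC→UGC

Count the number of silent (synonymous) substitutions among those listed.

1

Codon 2: GUA (Val) → GUG (Val) — synonymous.
Codon 5: UGC (Cys) → UAC (Tyr) — missense.
Codon 7: UUA (Leu) → UCA (Ser) — missense.
Codon 8: CGC (Arg) → UGC (Cys) — missense.
Synonymous: 1 of 4.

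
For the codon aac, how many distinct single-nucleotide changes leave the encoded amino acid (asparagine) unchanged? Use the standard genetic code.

1

Position 1: none → 0 synonymous.
Position 2: none → 0 synonymous.
Position 3: AAU → 1 synonymous.
Total: 0 + 0 + 1 = 1.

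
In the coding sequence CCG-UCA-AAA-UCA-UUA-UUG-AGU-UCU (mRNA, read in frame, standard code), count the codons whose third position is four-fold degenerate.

4

Codon 1 CCG (Pro): third position 4-fold.
Codon 2 UCA (Ser): third position 4-fold.
Codon 3 AAA (Lys): third position 2-fold.
Codon 4 UCA (Ser): third position 4-fold.
Codon 5 UUA (Leu): third position 2-fold.
Codon 6 UUG (Leu): third position 2-fold.
Codon 7 AGU (Ser): third position 2-fold.
Codon 8 UCU (Ser): third position 4-fold.
Four-fold degenerate third positions: 4.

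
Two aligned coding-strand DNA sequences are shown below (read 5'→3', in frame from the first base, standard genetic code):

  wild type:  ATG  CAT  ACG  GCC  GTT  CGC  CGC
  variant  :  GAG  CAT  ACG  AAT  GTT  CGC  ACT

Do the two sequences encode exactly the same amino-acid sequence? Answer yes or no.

Codon 1: ATG Met / GAG Glu — nonsynonymous.
Codon 2: CAT His / CAT His — identical.
Codon 3: ACG Thr / ACG Thr — identical.
Codon 4: GCC Ala / AAT Asn — nonsynonymous.
Codon 5: GTT Val / GTT Val — identical.
Codon 6: CGC Arg / CGC Arg — identical.
Codon 7: CGC Arg / ACT Thr — nonsynonymous.
Nonsynonymous differences: 3 → different protein.

no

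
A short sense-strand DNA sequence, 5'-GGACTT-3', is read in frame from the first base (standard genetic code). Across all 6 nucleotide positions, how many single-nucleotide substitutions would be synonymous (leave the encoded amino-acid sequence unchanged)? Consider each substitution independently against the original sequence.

Codon 1 (GGA, Gly): 3 synonymous substitutions.
Codon 2 (CTT, Leu): 3 synonymous substitutions.
Total: 3 + 3 = 6.

6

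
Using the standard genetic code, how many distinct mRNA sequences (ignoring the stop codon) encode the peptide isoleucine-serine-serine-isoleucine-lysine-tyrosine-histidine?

Ile: 3 codons.
Ser: 6 codons.
Ser: 6 codons.
Ile: 3 codons.
Lys: 2 codons.
Tyr: 2 codons.
His: 2 codons.
3 × 6 × 6 × 3 × 2 × 2 × 2 = 2592.

2592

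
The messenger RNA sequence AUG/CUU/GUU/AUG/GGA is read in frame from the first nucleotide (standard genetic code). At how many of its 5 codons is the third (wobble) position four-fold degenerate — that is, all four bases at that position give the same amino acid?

Codon 1 AUG (Met): third position 1-fold.
Codon 2 CUU (Leu): third position 4-fold.
Codon 3 GUU (Val): third position 4-fold.
Codon 4 AUG (Met): third position 1-fold.
Codon 5 GGA (Gly): third position 4-fold.
Four-fold degenerate third positions: 3.

3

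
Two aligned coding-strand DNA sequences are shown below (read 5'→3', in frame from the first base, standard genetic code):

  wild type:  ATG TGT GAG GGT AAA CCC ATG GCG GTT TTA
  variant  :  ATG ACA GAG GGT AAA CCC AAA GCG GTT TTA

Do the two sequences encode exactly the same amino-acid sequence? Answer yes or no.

no

Codon 1: ATG Met / ATG Met — identical.
Codon 2: TGT Cys / ACA Thr — nonsynonymous.
Codon 3: GAG Glu / GAG Glu — identical.
Codon 4: GGT Gly / GGT Gly — identical.
Codon 5: AAA Lys / AAA Lys — identical.
Codon 6: CCC Pro / CCC Pro — identical.
Codon 7: ATG Met / AAA Lys — nonsynonymous.
Codon 8: GCG Ala / GCG Ala — identical.
Codon 9: GTT Val / GTT Val — identical.
Codon 10: TTA Leu / TTA Leu — identical.
Nonsynonymous differences: 2 → different protein.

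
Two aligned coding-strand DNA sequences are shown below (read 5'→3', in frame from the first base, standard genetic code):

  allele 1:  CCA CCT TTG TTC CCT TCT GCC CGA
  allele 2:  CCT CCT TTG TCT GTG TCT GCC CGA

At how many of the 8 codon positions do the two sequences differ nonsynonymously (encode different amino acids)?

Codon 1: CCA Pro / CCT Pro — synonymous.
Codon 2: CCT Pro / CCT Pro — identical.
Codon 3: TTG Leu / TTG Leu — identical.
Codon 4: TTC Phe / TCT Ser — nonsynonymous.
Codon 5: CCT Pro / GTG Val — nonsynonymous.
Codon 6: TCT Ser / TCT Ser — identical.
Codon 7: GCC Ala / GCC Ala — identical.
Codon 8: CGA Arg / CGA Arg — identical.
Nonsynonymous differences: 2.

2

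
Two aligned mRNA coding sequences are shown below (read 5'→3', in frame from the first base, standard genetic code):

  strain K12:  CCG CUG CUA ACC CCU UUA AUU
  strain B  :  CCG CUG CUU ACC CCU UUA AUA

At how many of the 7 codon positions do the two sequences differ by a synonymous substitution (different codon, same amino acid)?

Codon 1: CCG Pro / CCG Pro — identical.
Codon 2: CUG Leu / CUG Leu — identical.
Codon 3: CUA Leu / CUU Leu — synonymous.
Codon 4: ACC Thr / ACC Thr — identical.
Codon 5: CCU Pro / CCU Pro — identical.
Codon 6: UUA Leu / UUA Leu — identical.
Codon 7: AUU Ile / AUA Ile — synonymous.
Synonymous differences: 2.

2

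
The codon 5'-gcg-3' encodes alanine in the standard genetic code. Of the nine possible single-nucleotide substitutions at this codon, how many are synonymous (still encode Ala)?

3

Position 1: none → 0 synonymous.
Position 2: none → 0 synonymous.
Position 3: GCT, GCC, GCA → 3 synonymous.
Total: 0 + 0 + 3 = 3.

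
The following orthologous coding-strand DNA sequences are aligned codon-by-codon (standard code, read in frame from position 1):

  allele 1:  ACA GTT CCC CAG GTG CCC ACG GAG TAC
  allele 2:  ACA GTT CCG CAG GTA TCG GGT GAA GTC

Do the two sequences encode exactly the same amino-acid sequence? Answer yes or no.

Codon 1: ACA Thr / ACA Thr — identical.
Codon 2: GTT Val / GTT Val — identical.
Codon 3: CCC Pro / CCG Pro — synonymous.
Codon 4: CAG Gln / CAG Gln — identical.
Codon 5: GTG Val / GTA Val — synonymous.
Codon 6: CCC Pro / TCG Ser — nonsynonymous.
Codon 7: ACG Thr / GGT Gly — nonsynonymous.
Codon 8: GAG Glu / GAA Glu — synonymous.
Codon 9: TAC Tyr / GTC Val — nonsynonymous.
Nonsynonymous differences: 3 → different protein.

no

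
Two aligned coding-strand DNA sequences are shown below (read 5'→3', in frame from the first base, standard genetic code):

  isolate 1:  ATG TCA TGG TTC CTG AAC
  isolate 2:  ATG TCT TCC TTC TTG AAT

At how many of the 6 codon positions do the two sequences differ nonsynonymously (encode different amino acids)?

Codon 1: ATG Met / ATG Met — identical.
Codon 2: TCA Ser / TCT Ser — synonymous.
Codon 3: TGG Trp / TCC Ser — nonsynonymous.
Codon 4: TTC Phe / TTC Phe — identical.
Codon 5: CTG Leu / TTG Leu — synonymous.
Codon 6: AAC Asn / AAT Asn — synonymous.
Nonsynonymous differences: 1.

1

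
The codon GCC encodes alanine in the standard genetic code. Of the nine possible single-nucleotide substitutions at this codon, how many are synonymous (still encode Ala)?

3

Position 1: none → 0 synonymous.
Position 2: none → 0 synonymous.
Position 3: GCT, GCA, GCG → 3 synonymous.
Total: 0 + 0 + 3 = 3.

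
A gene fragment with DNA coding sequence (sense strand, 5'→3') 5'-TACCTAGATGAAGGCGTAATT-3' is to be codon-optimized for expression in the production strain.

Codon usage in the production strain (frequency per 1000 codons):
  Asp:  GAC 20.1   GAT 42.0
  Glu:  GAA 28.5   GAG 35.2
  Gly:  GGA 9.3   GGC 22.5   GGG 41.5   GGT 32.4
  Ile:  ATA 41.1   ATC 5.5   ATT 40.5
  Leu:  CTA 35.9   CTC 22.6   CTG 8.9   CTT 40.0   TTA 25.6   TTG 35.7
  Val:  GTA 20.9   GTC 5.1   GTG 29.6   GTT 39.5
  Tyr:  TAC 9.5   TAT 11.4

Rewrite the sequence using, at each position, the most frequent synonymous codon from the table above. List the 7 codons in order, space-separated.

TAT CTT GAT GAG GGG GTT ATA

Codon 1 (Tyr): best is TAT at 11.4.
Codon 2 (Leu): best is CTT at 40.0.
Codon 3 (Asp): best is GAT at 42.0.
Codon 4 (Glu): best is GAG at 35.2.
Codon 5 (Gly): best is GGG at 41.5.
Codon 6 (Val): best is GTT at 39.5.
Codon 7 (Ile): best is ATA at 41.1.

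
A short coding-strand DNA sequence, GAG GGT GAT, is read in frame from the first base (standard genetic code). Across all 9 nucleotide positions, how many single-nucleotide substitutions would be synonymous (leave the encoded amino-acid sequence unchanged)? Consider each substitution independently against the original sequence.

5

Codon 1 (GAG, Glu): 1 synonymous substitution.
Codon 2 (GGT, Gly): 3 synonymous substitutions.
Codon 3 (GAT, Asp): 1 synonymous substitution.
Total: 1 + 3 + 1 = 5.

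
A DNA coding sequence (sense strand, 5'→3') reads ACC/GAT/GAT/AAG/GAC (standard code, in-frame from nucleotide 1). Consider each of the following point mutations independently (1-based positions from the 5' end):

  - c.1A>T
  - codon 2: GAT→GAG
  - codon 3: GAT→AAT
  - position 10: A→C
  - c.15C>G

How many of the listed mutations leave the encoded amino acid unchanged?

0

Codon 1: ACC (Thr) → TCC (Ser) — missense.
Codon 2: GAT (Asp) → GAG (Glu) — missense.
Codon 3: GAT (Asp) → AAT (Asn) — missense.
Codon 4: AAG (Lys) → CAG (Gln) — missense.
Codon 5: GAC (Asp) → GAG (Glu) — missense.
Synonymous: 0 of 5.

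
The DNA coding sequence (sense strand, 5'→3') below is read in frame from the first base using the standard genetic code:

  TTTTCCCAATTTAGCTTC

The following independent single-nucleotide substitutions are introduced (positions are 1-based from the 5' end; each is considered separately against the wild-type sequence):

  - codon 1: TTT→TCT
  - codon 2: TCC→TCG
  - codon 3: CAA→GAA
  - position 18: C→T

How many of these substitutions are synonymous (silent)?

Codon 1: TTT (Phe) → TCT (Ser) — missense.
Codon 2: TCC (Ser) → TCG (Ser) — synonymous.
Codon 3: CAA (Gln) → GAA (Glu) — missense.
Codon 6: TTC (Phe) → TTT (Phe) — synonymous.
Synonymous: 2 of 4.

2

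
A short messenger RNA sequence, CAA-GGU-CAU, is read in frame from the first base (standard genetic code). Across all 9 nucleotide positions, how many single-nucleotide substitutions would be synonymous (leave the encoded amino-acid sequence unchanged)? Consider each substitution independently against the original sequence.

5

Codon 1 (CAA, Gln): 1 synonymous substitution.
Codon 2 (GGU, Gly): 3 synonymous substitutions.
Codon 3 (CAU, His): 1 synonymous substitution.
Total: 1 + 3 + 1 = 5.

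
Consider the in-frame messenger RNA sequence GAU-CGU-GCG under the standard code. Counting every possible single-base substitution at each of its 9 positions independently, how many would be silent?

7

Codon 1 (GAU, Asp): 1 synonymous substitution.
Codon 2 (CGU, Arg): 3 synonymous substitutions.
Codon 3 (GCG, Ala): 3 synonymous substitutions.
Total: 1 + 3 + 3 = 7.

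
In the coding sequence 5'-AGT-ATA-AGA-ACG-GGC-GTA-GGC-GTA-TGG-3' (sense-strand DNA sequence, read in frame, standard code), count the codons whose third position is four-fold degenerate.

5

Codon 1 AGT (Ser): third position 2-fold.
Codon 2 ATA (Ile): third position 3-fold.
Codon 3 AGA (Arg): third position 2-fold.
Codon 4 ACG (Thr): third position 4-fold.
Codon 5 GGC (Gly): third position 4-fold.
Codon 6 GTA (Val): third position 4-fold.
Codon 7 GGC (Gly): third position 4-fold.
Codon 8 GTA (Val): third position 4-fold.
Codon 9 TGG (Trp): third position 1-fold.
Four-fold degenerate third positions: 5.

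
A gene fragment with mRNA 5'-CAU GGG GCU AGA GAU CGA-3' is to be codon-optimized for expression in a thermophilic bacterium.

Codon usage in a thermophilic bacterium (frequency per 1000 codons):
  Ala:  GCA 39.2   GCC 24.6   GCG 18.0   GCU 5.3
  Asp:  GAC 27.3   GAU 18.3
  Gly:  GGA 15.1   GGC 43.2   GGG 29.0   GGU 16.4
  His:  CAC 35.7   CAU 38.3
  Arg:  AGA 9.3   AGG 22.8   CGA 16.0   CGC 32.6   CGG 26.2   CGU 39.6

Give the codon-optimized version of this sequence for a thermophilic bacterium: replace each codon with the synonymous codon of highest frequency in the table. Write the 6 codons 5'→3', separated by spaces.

CAU GGC GCA CGU GAC CGU

Codon 1 (His): best is CAU at 38.3.
Codon 2 (Gly): best is GGC at 43.2.
Codon 3 (Ala): best is GCA at 39.2.
Codon 4 (Arg): best is CGU at 39.6.
Codon 5 (Asp): best is GAC at 27.3.
Codon 6 (Arg): best is CGU at 39.6.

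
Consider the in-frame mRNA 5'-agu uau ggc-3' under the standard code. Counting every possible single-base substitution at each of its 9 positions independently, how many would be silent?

5

Codon 1 (AGU, Ser): 1 synonymous substitution.
Codon 2 (UAU, Tyr): 1 synonymous substitution.
Codon 3 (GGC, Gly): 3 synonymous substitutions.
Total: 1 + 1 + 3 = 5.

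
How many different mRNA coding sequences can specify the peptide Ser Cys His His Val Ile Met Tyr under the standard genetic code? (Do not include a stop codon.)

1152

Ser: 6 codons.
Cys: 2 codons.
His: 2 codons.
His: 2 codons.
Val: 4 codons.
Ile: 3 codons.
Met: 1 codon.
Tyr: 2 codons.
6 × 2 × 2 × 2 × 4 × 3 × 1 × 2 = 1152.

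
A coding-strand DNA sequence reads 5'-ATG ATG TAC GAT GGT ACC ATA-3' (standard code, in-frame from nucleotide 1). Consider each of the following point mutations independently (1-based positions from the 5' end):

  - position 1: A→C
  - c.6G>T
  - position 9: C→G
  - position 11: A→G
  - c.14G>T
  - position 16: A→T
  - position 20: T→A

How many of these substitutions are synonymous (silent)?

0

Codon 1: ATG (Met) → CTG (Leu) — missense.
Codon 2: ATG (Met) → ATT (Ile) — missense.
Codon 3: TAC (Tyr) → TAG (Stop) — nonsense.
Codon 4: GAT (Asp) → GGT (Gly) — missense.
Codon 5: GGT (Gly) → GTT (Val) — missense.
Codon 6: ACC (Thr) → TCC (Ser) — missense.
Codon 7: ATA (Ile) → AAA (Lys) — missense.
Synonymous: 0 of 7.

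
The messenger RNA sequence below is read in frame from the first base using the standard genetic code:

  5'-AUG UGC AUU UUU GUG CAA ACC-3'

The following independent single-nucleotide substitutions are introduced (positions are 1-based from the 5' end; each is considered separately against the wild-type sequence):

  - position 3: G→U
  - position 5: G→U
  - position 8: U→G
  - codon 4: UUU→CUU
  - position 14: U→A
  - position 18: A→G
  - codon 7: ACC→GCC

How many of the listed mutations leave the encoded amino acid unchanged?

Codon 1: AUG (Met) → AUU (Ile) — missense.
Codon 2: UGC (Cys) → UUC (Phe) — missense.
Codon 3: AUU (Ile) → AGU (Ser) — missense.
Codon 4: UUU (Phe) → CUU (Leu) — missense.
Codon 5: GUG (Val) → GAG (Glu) — missense.
Codon 6: CAA (Gln) → CAG (Gln) — synonymous.
Codon 7: ACC (Thr) → GCC (Ala) — missense.
Synonymous: 1 of 7.

1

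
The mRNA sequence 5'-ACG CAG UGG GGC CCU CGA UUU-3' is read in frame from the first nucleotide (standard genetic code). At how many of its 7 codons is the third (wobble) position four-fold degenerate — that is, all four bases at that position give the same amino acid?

4

Codon 1 ACG (Thr): third position 4-fold.
Codon 2 CAG (Gln): third position 2-fold.
Codon 3 UGG (Trp): third position 1-fold.
Codon 4 GGC (Gly): third position 4-fold.
Codon 5 CCU (Pro): third position 4-fold.
Codon 6 CGA (Arg): third position 4-fold.
Codon 7 UUU (Phe): third position 2-fold.
Four-fold degenerate third positions: 4.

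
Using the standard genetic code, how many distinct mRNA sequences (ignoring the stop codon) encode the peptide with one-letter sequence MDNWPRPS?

2304

Met: 1 codon.
Asp: 2 codons.
Asn: 2 codons.
Trp: 1 codon.
Pro: 4 codons.
Arg: 6 codons.
Pro: 4 codons.
Ser: 6 codons.
1 × 2 × 2 × 1 × 4 × 6 × 4 × 6 = 2304.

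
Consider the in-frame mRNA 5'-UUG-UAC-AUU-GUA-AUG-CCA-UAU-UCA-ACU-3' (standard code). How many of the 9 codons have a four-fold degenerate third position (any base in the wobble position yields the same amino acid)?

Codon 1 UUG (Leu): third position 2-fold.
Codon 2 UAC (Tyr): third position 2-fold.
Codon 3 AUU (Ile): third position 3-fold.
Codon 4 GUA (Val): third position 4-fold.
Codon 5 AUG (Met): third position 1-fold.
Codon 6 CCA (Pro): third position 4-fold.
Codon 7 UAU (Tyr): third position 2-fold.
Codon 8 UCA (Ser): third position 4-fold.
Codon 9 ACU (Thr): third position 4-fold.
Four-fold degenerate third positions: 4.

4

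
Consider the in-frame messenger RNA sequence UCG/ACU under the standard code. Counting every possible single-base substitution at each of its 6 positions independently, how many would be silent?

6

Codon 1 (UCG, Ser): 3 synonymous substitutions.
Codon 2 (ACU, Thr): 3 synonymous substitutions.
Total: 3 + 3 = 6.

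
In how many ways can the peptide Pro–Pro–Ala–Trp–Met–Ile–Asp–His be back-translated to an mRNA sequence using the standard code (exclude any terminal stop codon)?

Pro: 4 codons.
Pro: 4 codons.
Ala: 4 codons.
Trp: 1 codon.
Met: 1 codon.
Ile: 3 codons.
Asp: 2 codons.
His: 2 codons.
4 × 4 × 4 × 1 × 1 × 3 × 2 × 2 = 768.

768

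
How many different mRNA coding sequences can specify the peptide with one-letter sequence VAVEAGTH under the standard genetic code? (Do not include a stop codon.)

Val: 4 codons.
Ala: 4 codons.
Val: 4 codons.
Glu: 2 codons.
Ala: 4 codons.
Gly: 4 codons.
Thr: 4 codons.
His: 2 codons.
4 × 4 × 4 × 2 × 4 × 4 × 4 × 2 = 16384.

16384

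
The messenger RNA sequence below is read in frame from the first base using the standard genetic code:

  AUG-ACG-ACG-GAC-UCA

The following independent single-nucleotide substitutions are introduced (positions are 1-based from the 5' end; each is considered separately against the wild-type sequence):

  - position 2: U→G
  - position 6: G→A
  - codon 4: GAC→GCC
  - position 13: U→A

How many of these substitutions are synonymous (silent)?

1

Codon 1: AUG (Met) → AGG (Arg) — missense.
Codon 2: ACG (Thr) → ACA (Thr) — synonymous.
Codon 4: GAC (Asp) → GCC (Ala) — missense.
Codon 5: UCA (Ser) → ACA (Thr) — missense.
Synonymous: 1 of 4.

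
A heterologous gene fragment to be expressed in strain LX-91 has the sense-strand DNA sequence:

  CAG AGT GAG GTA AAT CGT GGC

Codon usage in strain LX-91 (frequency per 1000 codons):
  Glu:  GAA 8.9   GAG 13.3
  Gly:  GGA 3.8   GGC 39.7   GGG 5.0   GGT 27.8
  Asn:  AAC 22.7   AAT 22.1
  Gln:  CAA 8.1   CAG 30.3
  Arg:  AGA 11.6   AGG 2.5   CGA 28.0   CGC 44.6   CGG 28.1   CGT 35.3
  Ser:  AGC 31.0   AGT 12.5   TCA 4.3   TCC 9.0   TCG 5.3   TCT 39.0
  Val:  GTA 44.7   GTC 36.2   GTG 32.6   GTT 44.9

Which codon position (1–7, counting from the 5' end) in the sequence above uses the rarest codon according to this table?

Codon 1 CAG (Gln): 30.3 per 1000.
Codon 2 AGT (Ser): 12.5 per 1000.
Codon 3 GAG (Glu): 13.3 per 1000.
Codon 4 GTA (Val): 44.7 per 1000.
Codon 5 AAT (Asn): 22.1 per 1000.
Codon 6 CGT (Arg): 35.3 per 1000.
Codon 7 GGC (Gly): 39.7 per 1000.
Lowest frequency is 12.5 at codon 2.

2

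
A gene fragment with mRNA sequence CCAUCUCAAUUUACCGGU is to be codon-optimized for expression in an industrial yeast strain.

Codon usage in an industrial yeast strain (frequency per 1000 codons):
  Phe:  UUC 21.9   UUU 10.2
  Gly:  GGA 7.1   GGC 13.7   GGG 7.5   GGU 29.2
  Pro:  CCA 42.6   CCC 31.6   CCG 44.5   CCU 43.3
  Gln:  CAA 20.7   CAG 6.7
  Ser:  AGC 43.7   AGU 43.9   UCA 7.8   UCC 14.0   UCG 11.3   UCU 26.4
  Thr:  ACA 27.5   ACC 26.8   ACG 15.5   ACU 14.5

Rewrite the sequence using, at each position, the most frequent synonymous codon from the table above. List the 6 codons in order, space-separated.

CCG AGU CAA UUC ACA GGU

Codon 1 (Pro): best is CCG at 44.5.
Codon 2 (Ser): best is AGU at 43.9.
Codon 3 (Gln): best is CAA at 20.7.
Codon 4 (Phe): best is UUC at 21.9.
Codon 5 (Thr): best is ACA at 27.5.
Codon 6 (Gly): best is GGU at 29.2.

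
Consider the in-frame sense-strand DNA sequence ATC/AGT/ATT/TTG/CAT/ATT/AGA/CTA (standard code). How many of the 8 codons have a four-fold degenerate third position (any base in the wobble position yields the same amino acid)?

1

Codon 1 ATC (Ile): third position 3-fold.
Codon 2 AGT (Ser): third position 2-fold.
Codon 3 ATT (Ile): third position 3-fold.
Codon 4 TTG (Leu): third position 2-fold.
Codon 5 CAT (His): third position 2-fold.
Codon 6 ATT (Ile): third position 3-fold.
Codon 7 AGA (Arg): third position 2-fold.
Codon 8 CTA (Leu): third position 4-fold.
Four-fold degenerate third positions: 1.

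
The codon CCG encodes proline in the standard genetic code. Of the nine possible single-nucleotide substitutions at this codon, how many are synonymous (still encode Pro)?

Position 1: none → 0 synonymous.
Position 2: none → 0 synonymous.
Position 3: CCU, CCC, CCA → 3 synonymous.
Total: 0 + 0 + 3 = 3.

3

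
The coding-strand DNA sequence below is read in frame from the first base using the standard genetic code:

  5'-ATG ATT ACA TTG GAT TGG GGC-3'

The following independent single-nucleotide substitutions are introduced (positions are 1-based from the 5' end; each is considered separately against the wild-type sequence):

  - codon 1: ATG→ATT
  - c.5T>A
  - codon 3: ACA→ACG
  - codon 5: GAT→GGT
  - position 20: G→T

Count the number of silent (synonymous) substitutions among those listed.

1

Codon 1: ATG (Met) → ATT (Ile) — missense.
Codon 2: ATT (Ile) → AAT (Asn) — missense.
Codon 3: ACA (Thr) → ACG (Thr) — synonymous.
Codon 5: GAT (Asp) → GGT (Gly) — missense.
Codon 7: GGC (Gly) → GTC (Val) — missense.
Synonymous: 1 of 5.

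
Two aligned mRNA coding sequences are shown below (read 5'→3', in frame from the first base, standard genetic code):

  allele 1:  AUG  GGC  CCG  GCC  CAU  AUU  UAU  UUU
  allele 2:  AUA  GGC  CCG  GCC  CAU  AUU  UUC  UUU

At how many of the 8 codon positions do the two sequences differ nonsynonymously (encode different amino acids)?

Codon 1: AUG Met / AUA Ile — nonsynonymous.
Codon 2: GGC Gly / GGC Gly — identical.
Codon 3: CCG Pro / CCG Pro — identical.
Codon 4: GCC Ala / GCC Ala — identical.
Codon 5: CAU His / CAU His — identical.
Codon 6: AUU Ile / AUU Ile — identical.
Codon 7: UAU Tyr / UUC Phe — nonsynonymous.
Codon 8: UUU Phe / UUU Phe — identical.
Nonsynonymous differences: 2.

2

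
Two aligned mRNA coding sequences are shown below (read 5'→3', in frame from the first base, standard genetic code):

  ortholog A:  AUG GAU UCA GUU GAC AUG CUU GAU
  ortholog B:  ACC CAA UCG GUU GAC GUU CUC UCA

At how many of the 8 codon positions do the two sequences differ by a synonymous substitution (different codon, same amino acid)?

Codon 1: AUG Met / ACC Thr — nonsynonymous.
Codon 2: GAU Asp / CAA Gln — nonsynonymous.
Codon 3: UCA Ser / UCG Ser — synonymous.
Codon 4: GUU Val / GUU Val — identical.
Codon 5: GAC Asp / GAC Asp — identical.
Codon 6: AUG Met / GUU Val — nonsynonymous.
Codon 7: CUU Leu / CUC Leu — synonymous.
Codon 8: GAU Asp / UCA Ser — nonsynonymous.
Synonymous differences: 2.

2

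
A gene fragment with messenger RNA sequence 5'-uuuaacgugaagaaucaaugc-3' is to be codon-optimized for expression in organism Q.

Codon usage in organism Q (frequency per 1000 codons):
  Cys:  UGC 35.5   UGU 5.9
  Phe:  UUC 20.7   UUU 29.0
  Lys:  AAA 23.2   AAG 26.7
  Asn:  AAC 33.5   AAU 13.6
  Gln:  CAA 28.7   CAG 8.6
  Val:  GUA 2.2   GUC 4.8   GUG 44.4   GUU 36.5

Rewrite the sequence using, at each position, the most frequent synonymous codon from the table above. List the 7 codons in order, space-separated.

UUU AAC GUG AAG AAC CAA UGC

Codon 1 (Phe): best is UUU at 29.0.
Codon 2 (Asn): best is AAC at 33.5.
Codon 3 (Val): best is GUG at 44.4.
Codon 4 (Lys): best is AAG at 26.7.
Codon 5 (Asn): best is AAC at 33.5.
Codon 6 (Gln): best is CAA at 28.7.
Codon 7 (Cys): best is UGC at 35.5.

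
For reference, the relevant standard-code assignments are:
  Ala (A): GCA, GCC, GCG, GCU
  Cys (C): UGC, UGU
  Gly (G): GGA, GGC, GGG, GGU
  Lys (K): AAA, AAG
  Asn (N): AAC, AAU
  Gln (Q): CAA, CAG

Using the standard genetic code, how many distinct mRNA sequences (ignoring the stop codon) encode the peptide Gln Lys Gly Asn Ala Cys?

256

Gln: 2 codons.
Lys: 2 codons.
Gly: 4 codons.
Asn: 2 codons.
Ala: 4 codons.
Cys: 2 codons.
2 × 2 × 4 × 2 × 4 × 2 = 256.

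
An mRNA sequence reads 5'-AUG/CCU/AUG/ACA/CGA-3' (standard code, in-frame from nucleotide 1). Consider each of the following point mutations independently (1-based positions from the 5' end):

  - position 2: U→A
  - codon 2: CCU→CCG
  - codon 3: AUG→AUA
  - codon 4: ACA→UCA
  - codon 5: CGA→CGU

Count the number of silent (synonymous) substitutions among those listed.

Codon 1: AUG (Met) → AAG (Lys) — missense.
Codon 2: CCU (Pro) → CCG (Pro) — synonymous.
Codon 3: AUG (Met) → AUA (Ile) — missense.
Codon 4: ACA (Thr) → UCA (Ser) — missense.
Codon 5: CGA (Arg) → CGU (Arg) — synonymous.
Synonymous: 2 of 5.

2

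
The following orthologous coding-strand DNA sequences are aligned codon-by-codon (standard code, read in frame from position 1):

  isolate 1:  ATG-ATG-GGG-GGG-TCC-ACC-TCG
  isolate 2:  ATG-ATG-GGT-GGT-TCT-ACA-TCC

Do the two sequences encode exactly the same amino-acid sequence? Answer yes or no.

Codon 1: ATG Met / ATG Met — identical.
Codon 2: ATG Met / ATG Met — identical.
Codon 3: GGG Gly / GGT Gly — synonymous.
Codon 4: GGG Gly / GGT Gly — synonymous.
Codon 5: TCC Ser / TCT Ser — synonymous.
Codon 6: ACC Thr / ACA Thr — synonymous.
Codon 7: TCG Ser / TCC Ser — synonymous.
Nonsynonymous differences: 0 → same protein.

yes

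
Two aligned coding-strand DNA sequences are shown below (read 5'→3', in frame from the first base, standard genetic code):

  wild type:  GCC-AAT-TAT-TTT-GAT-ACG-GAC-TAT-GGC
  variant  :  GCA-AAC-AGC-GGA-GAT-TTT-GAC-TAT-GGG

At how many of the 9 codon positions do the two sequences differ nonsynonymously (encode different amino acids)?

3

Codon 1: GCC Ala / GCA Ala — synonymous.
Codon 2: AAT Asn / AAC Asn — synonymous.
Codon 3: TAT Tyr / AGC Ser — nonsynonymous.
Codon 4: TTT Phe / GGA Gly — nonsynonymous.
Codon 5: GAT Asp / GAT Asp — identical.
Codon 6: ACG Thr / TTT Phe — nonsynonymous.
Codon 7: GAC Asp / GAC Asp — identical.
Codon 8: TAT Tyr / TAT Tyr — identical.
Codon 9: GGC Gly / GGG Gly — synonymous.
Nonsynonymous differences: 3.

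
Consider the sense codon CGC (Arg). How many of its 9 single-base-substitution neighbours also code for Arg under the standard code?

3

Position 1: none → 0 synonymous.
Position 2: none → 0 synonymous.
Position 3: CGT, CGA, CGG → 3 synonymous.
Total: 0 + 0 + 3 = 3.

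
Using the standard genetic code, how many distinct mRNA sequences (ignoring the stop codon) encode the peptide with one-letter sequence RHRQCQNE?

Arg: 6 codons.
His: 2 codons.
Arg: 6 codons.
Gln: 2 codons.
Cys: 2 codons.
Gln: 2 codons.
Asn: 2 codons.
Glu: 2 codons.
6 × 2 × 6 × 2 × 2 × 2 × 2 × 2 = 2304.

2304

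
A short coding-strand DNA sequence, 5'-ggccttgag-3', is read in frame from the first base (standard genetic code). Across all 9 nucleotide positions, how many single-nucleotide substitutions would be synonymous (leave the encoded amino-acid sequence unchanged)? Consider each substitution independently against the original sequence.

Codon 1 (GGC, Gly): 3 synonymous substitutions.
Codon 2 (CTT, Leu): 3 synonymous substitutions.
Codon 3 (GAG, Glu): 1 synonymous substitution.
Total: 3 + 3 + 1 = 7.

7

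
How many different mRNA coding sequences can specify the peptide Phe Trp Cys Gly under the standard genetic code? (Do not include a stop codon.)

Phe: 2 codons.
Trp: 1 codon.
Cys: 2 codons.
Gly: 4 codons.
2 × 1 × 2 × 4 = 16.

16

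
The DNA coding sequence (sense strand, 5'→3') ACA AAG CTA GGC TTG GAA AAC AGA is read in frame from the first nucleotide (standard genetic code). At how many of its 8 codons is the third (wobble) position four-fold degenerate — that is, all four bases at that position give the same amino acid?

3

Codon 1 ACA (Thr): third position 4-fold.
Codon 2 AAG (Lys): third position 2-fold.
Codon 3 CTA (Leu): third position 4-fold.
Codon 4 GGC (Gly): third position 4-fold.
Codon 5 TTG (Leu): third position 2-fold.
Codon 6 GAA (Glu): third position 2-fold.
Codon 7 AAC (Asn): third position 2-fold.
Codon 8 AGA (Arg): third position 2-fold.
Four-fold degenerate third positions: 3.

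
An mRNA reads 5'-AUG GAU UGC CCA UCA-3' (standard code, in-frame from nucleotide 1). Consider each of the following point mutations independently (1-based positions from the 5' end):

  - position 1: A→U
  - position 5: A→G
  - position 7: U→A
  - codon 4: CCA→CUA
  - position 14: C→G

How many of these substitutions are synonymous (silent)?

Codon 1: AUG (Met) → UUG (Leu) — missense.
Codon 2: GAU (Asp) → GGU (Gly) — missense.
Codon 3: UGC (Cys) → AGC (Ser) — missense.
Codon 4: CCA (Pro) → CUA (Leu) — missense.
Codon 5: UCA (Ser) → UGA (Stop) — nonsense.
Synonymous: 0 of 5.

0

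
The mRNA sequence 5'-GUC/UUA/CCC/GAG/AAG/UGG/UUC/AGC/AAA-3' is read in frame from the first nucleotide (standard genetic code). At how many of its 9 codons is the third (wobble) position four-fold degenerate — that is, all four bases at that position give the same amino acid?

2

Codon 1 GUC (Val): third position 4-fold.
Codon 2 UUA (Leu): third position 2-fold.
Codon 3 CCC (Pro): third position 4-fold.
Codon 4 GAG (Glu): third position 2-fold.
Codon 5 AAG (Lys): third position 2-fold.
Codon 6 UGG (Trp): third position 1-fold.
Codon 7 UUC (Phe): third position 2-fold.
Codon 8 AGC (Ser): third position 2-fold.
Codon 9 AAA (Lys): third position 2-fold.
Four-fold degenerate third positions: 2.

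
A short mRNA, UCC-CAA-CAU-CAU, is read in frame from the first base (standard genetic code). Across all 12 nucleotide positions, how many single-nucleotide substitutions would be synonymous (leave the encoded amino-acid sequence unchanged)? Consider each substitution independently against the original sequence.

Codon 1 (UCC, Ser): 3 synonymous substitutions.
Codon 2 (CAA, Gln): 1 synonymous substitution.
Codon 3 (CAU, His): 1 synonymous substitution.
Codon 4 (CAU, His): 1 synonymous substitution.
Total: 3 + 1 + 1 + 1 = 6.

6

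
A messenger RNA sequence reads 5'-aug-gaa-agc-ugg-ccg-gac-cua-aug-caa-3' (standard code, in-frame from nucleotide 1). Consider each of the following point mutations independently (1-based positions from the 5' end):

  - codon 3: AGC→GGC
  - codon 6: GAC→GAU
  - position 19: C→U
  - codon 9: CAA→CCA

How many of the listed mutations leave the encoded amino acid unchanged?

Codon 3: AGC (Ser) → GGC (Gly) — missense.
Codon 6: GAC (Asp) → GAU (Asp) — synonymous.
Codon 7: CUA (Leu) → UUA (Leu) — synonymous.
Codon 9: CAA (Gln) → CCA (Pro) — missense.
Synonymous: 2 of 4.

2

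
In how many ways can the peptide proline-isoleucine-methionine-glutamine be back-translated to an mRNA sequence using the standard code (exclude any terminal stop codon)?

Pro: 4 codons.
Ile: 3 codons.
Met: 1 codon.
Gln: 2 codons.
4 × 3 × 1 × 2 = 24.

24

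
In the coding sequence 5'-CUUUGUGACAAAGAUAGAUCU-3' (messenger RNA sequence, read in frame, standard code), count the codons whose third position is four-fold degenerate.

2

Codon 1 CUU (Leu): third position 4-fold.
Codon 2 UGU (Cys): third position 2-fold.
Codon 3 GAC (Asp): third position 2-fold.
Codon 4 AAA (Lys): third position 2-fold.
Codon 5 GAU (Asp): third position 2-fold.
Codon 6 AGA (Arg): third position 2-fold.
Codon 7 UCU (Ser): third position 4-fold.
Four-fold degenerate third positions: 2.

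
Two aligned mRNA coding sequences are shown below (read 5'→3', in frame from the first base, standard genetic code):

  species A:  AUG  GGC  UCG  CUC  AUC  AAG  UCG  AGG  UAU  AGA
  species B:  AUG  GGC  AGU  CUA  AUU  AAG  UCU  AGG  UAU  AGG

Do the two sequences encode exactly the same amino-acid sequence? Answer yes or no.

yes

Codon 1: AUG Met / AUG Met — identical.
Codon 2: GGC Gly / GGC Gly — identical.
Codon 3: UCG Ser / AGU Ser — synonymous.
Codon 4: CUC Leu / CUA Leu — synonymous.
Codon 5: AUC Ile / AUU Ile — synonymous.
Codon 6: AAG Lys / AAG Lys — identical.
Codon 7: UCG Ser / UCU Ser — synonymous.
Codon 8: AGG Arg / AGG Arg — identical.
Codon 9: UAU Tyr / UAU Tyr — identical.
Codon 10: AGA Arg / AGG Arg — synonymous.
Nonsynonymous differences: 0 → same protein.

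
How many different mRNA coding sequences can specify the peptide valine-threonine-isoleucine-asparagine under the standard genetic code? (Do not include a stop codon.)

96

Val: 4 codons.
Thr: 4 codons.
Ile: 3 codons.
Asn: 2 codons.
4 × 4 × 3 × 2 = 96.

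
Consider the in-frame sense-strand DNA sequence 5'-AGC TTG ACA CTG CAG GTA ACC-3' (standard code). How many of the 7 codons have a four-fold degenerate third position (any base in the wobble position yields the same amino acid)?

4

Codon 1 AGC (Ser): third position 2-fold.
Codon 2 TTG (Leu): third position 2-fold.
Codon 3 ACA (Thr): third position 4-fold.
Codon 4 CTG (Leu): third position 4-fold.
Codon 5 CAG (Gln): third position 2-fold.
Codon 6 GTA (Val): third position 4-fold.
Codon 7 ACC (Thr): third position 4-fold.
Four-fold degenerate third positions: 4.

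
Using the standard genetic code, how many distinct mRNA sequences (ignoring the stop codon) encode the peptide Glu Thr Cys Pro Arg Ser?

Glu: 2 codons.
Thr: 4 codons.
Cys: 2 codons.
Pro: 4 codons.
Arg: 6 codons.
Ser: 6 codons.
2 × 4 × 2 × 4 × 6 × 6 = 2304.

2304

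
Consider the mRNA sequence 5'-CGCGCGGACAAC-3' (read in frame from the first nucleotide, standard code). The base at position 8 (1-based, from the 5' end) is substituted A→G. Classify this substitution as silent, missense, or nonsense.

missense

Position 8 falls in codon 3: GAC → Asp.
After the substitution the codon is GGC → Gly.
Asp ≠ Gly, so this is a missense mutation.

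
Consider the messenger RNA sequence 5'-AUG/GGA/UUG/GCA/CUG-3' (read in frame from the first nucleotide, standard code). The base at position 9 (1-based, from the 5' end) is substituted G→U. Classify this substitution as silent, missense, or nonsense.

missense

Position 9 falls in codon 3: UUG → Leu.
After the substitution the codon is UUU → Phe.
Leu ≠ Phe, so this is a missense mutation.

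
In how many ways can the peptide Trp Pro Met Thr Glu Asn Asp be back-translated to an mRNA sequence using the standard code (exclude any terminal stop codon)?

128

Trp: 1 codon.
Pro: 4 codons.
Met: 1 codon.
Thr: 4 codons.
Glu: 2 codons.
Asn: 2 codons.
Asp: 2 codons.
1 × 4 × 1 × 4 × 2 × 2 × 2 = 128.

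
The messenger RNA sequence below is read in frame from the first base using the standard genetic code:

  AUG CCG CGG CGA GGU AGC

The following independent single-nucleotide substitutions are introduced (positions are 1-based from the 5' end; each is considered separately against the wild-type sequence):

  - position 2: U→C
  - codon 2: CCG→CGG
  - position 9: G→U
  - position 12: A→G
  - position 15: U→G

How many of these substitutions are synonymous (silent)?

Codon 1: AUG (Met) → ACG (Thr) — missense.
Codon 2: CCG (Pro) → CGG (Arg) — missense.
Codon 3: CGG (Arg) → CGU (Arg) — synonymous.
Codon 4: CGA (Arg) → CGG (Arg) — synonymous.
Codon 5: GGU (Gly) → GGG (Gly) — synonymous.
Synonymous: 3 of 5.

3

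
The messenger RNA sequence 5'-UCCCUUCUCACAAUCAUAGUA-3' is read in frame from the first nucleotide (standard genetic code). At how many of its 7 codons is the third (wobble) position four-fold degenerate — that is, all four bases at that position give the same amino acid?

Codon 1 UCC (Ser): third position 4-fold.
Codon 2 CUU (Leu): third position 4-fold.
Codon 3 CUC (Leu): third position 4-fold.
Codon 4 ACA (Thr): third position 4-fold.
Codon 5 AUC (Ile): third position 3-fold.
Codon 6 AUA (Ile): third position 3-fold.
Codon 7 GUA (Val): third position 4-fold.
Four-fold degenerate third positions: 5.

5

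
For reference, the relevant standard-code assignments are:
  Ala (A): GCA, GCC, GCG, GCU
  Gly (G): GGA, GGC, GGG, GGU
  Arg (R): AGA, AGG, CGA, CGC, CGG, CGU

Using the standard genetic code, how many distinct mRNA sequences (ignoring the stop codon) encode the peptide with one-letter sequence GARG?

384

Gly: 4 codons.
Ala: 4 codons.
Arg: 6 codons.
Gly: 4 codons.
4 × 4 × 6 × 4 = 384.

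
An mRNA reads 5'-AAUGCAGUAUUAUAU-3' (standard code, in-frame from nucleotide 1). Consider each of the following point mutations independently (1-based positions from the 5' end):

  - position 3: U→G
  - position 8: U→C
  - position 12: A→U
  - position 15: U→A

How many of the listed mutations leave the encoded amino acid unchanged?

0

Codon 1: AAU (Asn) → AAG (Lys) — missense.
Codon 3: GUA (Val) → GCA (Ala) — missense.
Codon 4: UUA (Leu) → UUU (Phe) — missense.
Codon 5: UAU (Tyr) → UAA (Stop) — nonsense.
Synonymous: 0 of 4.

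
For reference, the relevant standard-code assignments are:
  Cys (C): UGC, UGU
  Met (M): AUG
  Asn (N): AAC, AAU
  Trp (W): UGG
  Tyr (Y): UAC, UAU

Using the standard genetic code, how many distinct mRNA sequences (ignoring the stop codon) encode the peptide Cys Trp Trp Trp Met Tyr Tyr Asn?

Cys: 2 codons.
Trp: 1 codon.
Trp: 1 codon.
Trp: 1 codon.
Met: 1 codon.
Tyr: 2 codons.
Tyr: 2 codons.
Asn: 2 codons.
2 × 1 × 1 × 1 × 1 × 2 × 2 × 2 = 16.

16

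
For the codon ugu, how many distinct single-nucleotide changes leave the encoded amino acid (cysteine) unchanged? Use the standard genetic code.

1

Position 1: none → 0 synonymous.
Position 2: none → 0 synonymous.
Position 3: UGC → 1 synonymous.
Total: 0 + 0 + 1 = 1.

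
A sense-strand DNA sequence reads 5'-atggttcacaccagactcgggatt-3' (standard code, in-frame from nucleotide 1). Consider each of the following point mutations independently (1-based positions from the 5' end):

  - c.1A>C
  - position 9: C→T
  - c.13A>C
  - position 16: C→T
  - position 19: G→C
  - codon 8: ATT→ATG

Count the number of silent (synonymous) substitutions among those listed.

2

Codon 1: ATG (Met) → CTG (Leu) — missense.
Codon 3: CAC (His) → CAT (His) — synonymous.
Codon 5: AGA (Arg) → CGA (Arg) — synonymous.
Codon 6: CTC (Leu) → TTC (Phe) — missense.
Codon 7: GGG (Gly) → CGG (Arg) — missense.
Codon 8: ATT (Ile) → ATG (Met) — missense.
Synonymous: 2 of 6.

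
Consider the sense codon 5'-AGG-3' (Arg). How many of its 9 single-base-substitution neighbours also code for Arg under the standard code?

2

Position 1: CGG → 1 synonymous.
Position 2: none → 0 synonymous.
Position 3: AGA → 1 synonymous.
Total: 1 + 0 + 1 = 2.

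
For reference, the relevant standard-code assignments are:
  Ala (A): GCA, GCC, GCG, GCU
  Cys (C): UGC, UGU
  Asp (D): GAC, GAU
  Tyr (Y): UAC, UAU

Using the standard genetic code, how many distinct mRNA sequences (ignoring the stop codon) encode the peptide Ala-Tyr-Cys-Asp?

32

Ala: 4 codons.
Tyr: 2 codons.
Cys: 2 codons.
Asp: 2 codons.
4 × 2 × 2 × 2 = 32.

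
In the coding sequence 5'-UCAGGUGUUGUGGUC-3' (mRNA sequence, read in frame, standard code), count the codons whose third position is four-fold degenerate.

5

Codon 1 UCA (Ser): third position 4-fold.
Codon 2 GGU (Gly): third position 4-fold.
Codon 3 GUU (Val): third position 4-fold.
Codon 4 GUG (Val): third position 4-fold.
Codon 5 GUC (Val): third position 4-fold.
Four-fold degenerate third positions: 5.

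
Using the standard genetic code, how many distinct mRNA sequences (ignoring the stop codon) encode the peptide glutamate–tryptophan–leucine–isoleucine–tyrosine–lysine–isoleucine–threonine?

Glu: 2 codons.
Trp: 1 codon.
Leu: 6 codons.
Ile: 3 codons.
Tyr: 2 codons.
Lys: 2 codons.
Ile: 3 codons.
Thr: 4 codons.
2 × 1 × 6 × 3 × 2 × 2 × 3 × 4 = 1728.

1728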